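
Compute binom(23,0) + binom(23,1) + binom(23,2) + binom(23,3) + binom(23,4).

10903

1 + 23 + 253 + 1771 + 8855 = 10903.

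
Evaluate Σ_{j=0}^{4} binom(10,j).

1 + 10 + 45 + 120 + 210 = 386.

386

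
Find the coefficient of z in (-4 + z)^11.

The general term is C(11,j)·(-4)^j·(z)^(11-j); the z^1 term has j = 10.
C(11,10) = 11.
Coefficient = C(11,10) · (-4)^10 = 11 · 1048576 = 11534336.

11534336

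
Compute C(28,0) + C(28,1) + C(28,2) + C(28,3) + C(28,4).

24158

1 + 28 + 378 + 3276 + 20475 = 24158.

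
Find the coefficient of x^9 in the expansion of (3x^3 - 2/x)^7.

General term: C(7,j)·(3x^3)^j·(-2/x)^(7-j), with x-exponent 3j − 1(7−j) = 4j − 7.
Set 4j − 7 = 9: j = 4.
C(7,4) = 35; 3^4 = 81; (-2)^3 = -8.
Coefficient = 35 · 81 · (-8) = -22680.

-22680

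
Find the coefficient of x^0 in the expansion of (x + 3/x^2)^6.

General term: C(6,j)·(x)^j·(3/x^2)^(6-j), with x-exponent 1j − 2(6−j) = 3j − 12.
Set 3j − 12 = 0: j = 4.
C(6,4) = 15; 1^4 = 1; 3^2 = 9.
Coefficient = 15 · 1 · 9 = 135.

135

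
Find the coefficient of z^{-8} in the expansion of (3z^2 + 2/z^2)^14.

General term: C(14,j)·(3z^2)^j·(2/z^2)^(14-j), with z-exponent 2j − 2(14−j) = 4j − 28.
Set 4j − 28 = -8: j = 5.
C(14,5) = 2002; 3^5 = 243; 2^9 = 512.
Coefficient = 2002 · 243 · 512 = 249080832.

249080832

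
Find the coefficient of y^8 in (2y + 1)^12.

126720

The general term is C(12,j)·(2y)^j·(1)^(12-j); the y^8 term has j = 8.
C(12,8) = 495.
Coefficient = C(12,8) · 2^8 = 495 · 256 = 126720.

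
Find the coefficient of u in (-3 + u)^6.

-1458

The general term is C(6,j)·(-3)^j·(u)^(6-j); the u^1 term has j = 5.
C(6,5) = 6.
Coefficient = C(6,5) · (-3)^5 = 6 · (-243) = -1458.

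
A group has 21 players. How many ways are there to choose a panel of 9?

293930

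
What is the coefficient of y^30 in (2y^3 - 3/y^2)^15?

General term: C(15,j)·(2y^3)^j·(-3/y^2)^(15-j), with y-exponent 3j − 2(15−j) = 5j − 30.
Set 5j − 30 = 30: j = 12.
C(15,12) = 455; 2^12 = 4096; (-3)^3 = -27.
Coefficient = 455 · 4096 · (-27) = -50319360.

-50319360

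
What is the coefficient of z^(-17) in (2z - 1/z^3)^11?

General term: C(11,j)·(2z)^j·(-1/z^3)^(11-j), with z-exponent 1j − 3(11−j) = 4j − 33.
Set 4j − 33 = -17: j = 4.
C(11,4) = 330; 2^4 = 16; (-1)^7 = -1.
Coefficient = 330 · 16 · (-1) = -5280.

-5280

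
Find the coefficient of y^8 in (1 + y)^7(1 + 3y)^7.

Coefficient of y^8 = Σ_{j} C(7,j)·1^j·C(7,8-j)·3^(8-j) for j from 1 to 7.
= 15309 + 107163 + 178605 + 99225 + 19845 + 1323 + 21 = 421491.

421491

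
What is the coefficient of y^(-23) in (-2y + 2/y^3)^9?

General term: C(9,j)·(-2y)^j·(2/y^3)^(9-j), with y-exponent 1j − 3(9−j) = 4j − 27.
Set 4j − 27 = -23: j = 1.
C(9,1) = 9; (-2)^1 = -2; 2^8 = 256.
Coefficient = 9 · (-2) · 256 = -4608.

-4608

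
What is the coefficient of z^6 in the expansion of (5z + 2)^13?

3432000000

The general term is C(13,j)·(5z)^j·(2)^(13-j); the z^6 term has j = 6.
C(13,6) = 1716.
Coefficient = C(13,6) · 5^6 · 2^7 = 1716 · 15625 · 128 = 3432000000.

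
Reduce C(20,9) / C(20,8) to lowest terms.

4/3

C(n,k+1)/C(n,k) = (n−k)/(k+1) = (20−8)/(8+1) = 12/9 = 4/3.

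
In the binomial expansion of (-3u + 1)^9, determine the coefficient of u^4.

10206

The general term is C(9,j)·(-3u)^j·(1)^(9-j); the u^4 term has j = 4.
C(9,4) = 126.
Coefficient = C(9,4) · (-3)^4 = 126 · 81 = 10206.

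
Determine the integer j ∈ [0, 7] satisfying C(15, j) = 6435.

C(15,j) increases on 0 ≤ j ≤ 7. C(15,6) = 5005 and C(15,7) = 6435, so j = 7.

7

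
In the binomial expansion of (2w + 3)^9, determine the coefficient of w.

118098

The general term is C(9,j)·(2w)^j·(3)^(9-j); the w^1 term has j = 1.
C(9,1) = 9.
Coefficient = C(9,1) · 2^1 · 3^8 = 9 · 2 · 6561 = 118098.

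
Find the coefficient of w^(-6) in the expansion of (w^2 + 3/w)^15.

241805655

General term: C(15,j)·(w^2)^j·(3/w)^(15-j), with w-exponent 2j − 1(15−j) = 3j − 15.
Set 3j − 15 = -6: j = 3.
C(15,3) = 455; 1^3 = 1; 3^12 = 531441.
Coefficient = 455 · 1 · 531441 = 241805655.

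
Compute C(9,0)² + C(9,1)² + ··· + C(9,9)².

48620

Σ C(9,r)² is the coefficient of x^9 in (1+x)^9(1+x)^9 = (1+x)^18, i.e. C(18,9) = 48620.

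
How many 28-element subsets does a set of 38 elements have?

C(38,28) = C(38,10) by symmetry.
C(38,10) = (38·37·36·35·34·33·32·31·30·29) / 10! = 1715456253772800 / 3628800 = 472733756.

472733756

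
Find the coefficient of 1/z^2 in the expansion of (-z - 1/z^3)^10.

120

General term: C(10,j)·(-z)^j·(-1/z^3)^(10-j), with z-exponent 1j − 3(10−j) = 4j − 30.
Set 4j − 30 = -2: j = 7.
C(10,7) = 120; (-1)^7 = -1; (-1)^3 = -1.
Coefficient = 120 · (-1) · (-1) = 120.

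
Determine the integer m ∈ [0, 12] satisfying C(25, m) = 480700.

C(25,m) increases on 0 ≤ m ≤ 12. C(25,6) = 177100 and C(25,7) = 480700, so m = 7.

7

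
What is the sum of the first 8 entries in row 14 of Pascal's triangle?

9908

1 + 14 + 91 + 364 + 1001 + 2002 + 3003 + 3432 = 9908.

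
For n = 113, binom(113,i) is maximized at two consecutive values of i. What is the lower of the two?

56

For odd n = 113, C(113,i) peaks at i = (n−1)/2 and (n+1)/2; the lower is 56.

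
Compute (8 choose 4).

70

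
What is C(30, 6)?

593775

C(30,6) = (30·29·28·27·26·25) / 6! = 427518000 / 720 = 593775.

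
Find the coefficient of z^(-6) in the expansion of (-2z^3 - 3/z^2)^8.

81648

General term: C(8,j)·(-2z^3)^j·(-3/z^2)^(8-j), with z-exponent 3j − 2(8−j) = 5j − 16.
Set 5j − 16 = -6: j = 2.
C(8,2) = 28; (-2)^2 = 4; (-3)^6 = 729.
Coefficient = 28 · 4 · 729 = 81648.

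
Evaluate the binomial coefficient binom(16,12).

1820

C(16,12) = C(16,4) by symmetry.
C(16,4) = (16·15·14·13) / 4! = 43680 / 24 = 1820.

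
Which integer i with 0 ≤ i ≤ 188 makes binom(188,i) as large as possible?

C(188,i) is maximized at i = 188/2 = 94.

94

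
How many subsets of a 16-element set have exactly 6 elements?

8008

Choose the 6 positions: C(16,6) = 8008.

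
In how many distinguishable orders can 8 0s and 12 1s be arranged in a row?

125970

Choose positions for the 0s: C(20,8) = 125970.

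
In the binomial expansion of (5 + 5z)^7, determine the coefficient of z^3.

2734375

The general term is C(7,j)·(5)^j·(5z)^(7-j); the z^3 term has j = 4.
C(7,4) = 35.
Coefficient = C(7,4) · 5^4 · 5^3 = 35 · 625 · 125 = 2734375.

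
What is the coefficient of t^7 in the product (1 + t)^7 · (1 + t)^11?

31824

(1 + t)^7(1 + t)^11 = (1 + t)^18, so the coefficient of t^7 is C(18,7)·1^7 = 31824·1 = 31824.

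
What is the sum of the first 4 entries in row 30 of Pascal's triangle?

4526

1 + 30 + 435 + 4060 = 4526.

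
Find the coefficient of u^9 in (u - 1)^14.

The general term is C(14,j)·(u)^j·(-1)^(14-j); the u^9 term has j = 9.
C(14,9) = 2002.
Coefficient = C(14,9) · (-1)^5 = 2002 · (-1) = -2002.

-2002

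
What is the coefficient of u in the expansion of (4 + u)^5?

1280

The general term is C(5,j)·(4)^j·(u)^(5-j); the u^1 term has j = 4.
C(5,4) = 5.
Coefficient = C(5,4) · 4^4 = 5 · 256 = 1280.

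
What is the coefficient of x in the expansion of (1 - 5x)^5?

The general term is C(5,j)·(1)^j·(-5x)^(5-j); the x^1 term has j = 4.
C(5,4) = 5.
Coefficient = C(5,4) · (-5)^1 = 5 · (-5) = -25.

-25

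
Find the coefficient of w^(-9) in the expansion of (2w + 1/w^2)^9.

General term: C(9,j)·(2w)^j·(1/w^2)^(9-j), with w-exponent 1j − 2(9−j) = 3j − 18.
Set 3j − 18 = -9: j = 3.
C(9,3) = 84; 2^3 = 8; 1^6 = 1.
Coefficient = 84 · 8 · 1 = 672.

672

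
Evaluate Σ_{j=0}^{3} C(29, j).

4090

1 + 29 + 406 + 3654 = 4090.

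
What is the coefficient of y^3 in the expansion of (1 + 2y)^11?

The general term is C(11,j)·(1)^j·(2y)^(11-j); the y^3 term has j = 8.
C(11,8) = 165.
Coefficient = C(11,8) · 2^3 = 165 · 8 = 1320.

1320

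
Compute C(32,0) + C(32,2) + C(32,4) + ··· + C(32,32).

Even-i terms of row 32 sum to 2^31 = 2147483648.

2147483648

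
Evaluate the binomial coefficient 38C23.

C(38,23) = C(38,15) by symmetry.
C(38,15) = (38·37·36·35·34·33·32·31·30·29·28·27·26·25·24) / 15! = 20231404874494894080000 / 1307674368000 = 15471286560.

15471286560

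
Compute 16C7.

11440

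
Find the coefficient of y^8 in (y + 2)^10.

180

The general term is C(10,j)·(y)^j·(2)^(10-j); the y^8 term has j = 8.
C(10,8) = 45.
Coefficient = C(10,8) · 2^2 = 45 · 4 = 180.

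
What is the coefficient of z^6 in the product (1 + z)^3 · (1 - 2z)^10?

-1632

Coefficient of z^6 = Σ_{j} C(3,j)·1^j·C(10,6-j)·(-2)^(6-j) for j from 0 to 3.
= 13440 + (-24192) + 10080 + (-960) = -1632.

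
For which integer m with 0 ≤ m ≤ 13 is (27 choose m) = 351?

2

C(27,m) increases on 0 ≤ m ≤ 13. C(27,1) = 27 and C(27,2) = 351, so m = 2.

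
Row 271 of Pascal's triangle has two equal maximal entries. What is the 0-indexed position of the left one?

135

For odd n = 271, C(271,k) peaks at k = (n−1)/2 and (n+1)/2; the lesser is 135.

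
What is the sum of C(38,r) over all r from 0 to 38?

274877906944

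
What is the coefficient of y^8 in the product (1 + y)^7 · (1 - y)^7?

35

Coefficient of y^8 = Σ_{j} C(7,j)·1^j·C(7,8-j)·(-1)^(8-j) for j from 1 to 7.
= (-7) + 147 + (-735) + 1225 + (-735) + 147 + (-7) = 35.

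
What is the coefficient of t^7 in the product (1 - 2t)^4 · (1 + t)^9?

Coefficient of t^7 = Σ_{j} C(4,j)·(-2)^j·C(9,7-j)·1^(7-j) for j from 0 to 4.
= 36 + (-672) + 3024 + (-4032) + 1344 = -300.

-300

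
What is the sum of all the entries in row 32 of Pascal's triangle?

Setting x = 1 in (1+x)^32 gives Σ C(32,j) = 2^32 = 4294967296.

4294967296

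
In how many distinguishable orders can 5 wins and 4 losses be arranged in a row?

Choose positions for the wins: C(9,5) = 126.

126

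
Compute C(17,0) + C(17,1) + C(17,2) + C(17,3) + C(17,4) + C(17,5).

1 + 17 + 136 + 680 + 2380 + 6188 = 9402.

9402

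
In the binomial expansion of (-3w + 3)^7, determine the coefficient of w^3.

The general term is C(7,j)·(-3w)^j·(3)^(7-j); the w^3 term has j = 3.
C(7,3) = 35.
Coefficient = C(7,3) · (-3)^3 · 3^4 = 35 · (-27) · 81 = -76545.

-76545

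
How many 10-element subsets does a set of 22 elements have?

C(22,10) = (22·21·20·19·18·17·16·15·14·13) / 10! = 2346549004800 / 3628800 = 646646.

646646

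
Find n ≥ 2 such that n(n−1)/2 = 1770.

n(n−1)/2 = 1770 ⇒ n(n−1) = 3540. Since 60·59 = 3540, n = 60.

60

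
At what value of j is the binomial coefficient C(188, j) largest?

C(188,j) is maximized at j = 188/2 = 94.

94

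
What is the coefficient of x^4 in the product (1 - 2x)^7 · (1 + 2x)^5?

Coefficient of x^4 = Σ_{j} C(7,j)·(-2)^j·C(5,4-j)·2^(4-j) for j from 0 to 4.
= 80 + (-1120) + 3360 + (-2800) + 560 = 80.

80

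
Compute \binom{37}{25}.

1852482996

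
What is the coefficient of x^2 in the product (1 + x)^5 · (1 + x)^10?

105

(1 + x)^5(1 + x)^10 = (1 + x)^15, so the coefficient of x^2 is C(15,2)·1^2 = 105·1 = 105.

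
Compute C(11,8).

165

C(11,8) = C(11,3) by symmetry.
C(11,3) = (11·10·9) / 3! = 990 / 6 = 165.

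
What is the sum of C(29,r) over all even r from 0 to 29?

268435456

Half of (1+1)^29 + (1−1)^29 gives the even-index sum: 2^28 = 268435456.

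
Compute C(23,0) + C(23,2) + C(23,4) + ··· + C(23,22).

4194304

Half of (1+1)^23 + (1−1)^23 gives the even-index sum: 2^22 = 4194304.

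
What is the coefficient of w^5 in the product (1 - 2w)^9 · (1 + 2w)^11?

Coefficient of w^5 = Σ_{j} C(9,j)·(-2)^j·C(11,5-j)·2^(5-j) for j from 0 to 5.
= 14784 + (-95040) + 190080 + (-147840) + 44352 + (-4032) = 2304.

2304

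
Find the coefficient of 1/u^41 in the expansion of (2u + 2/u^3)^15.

491520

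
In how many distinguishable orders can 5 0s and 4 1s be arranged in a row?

126

Choose positions for the 0s: C(9,5) = 126.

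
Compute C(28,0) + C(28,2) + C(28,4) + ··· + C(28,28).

Half of (1+1)^28 + (1−1)^28 gives the even-index sum: 2^27 = 134217728.

134217728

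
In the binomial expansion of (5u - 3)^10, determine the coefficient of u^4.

95681250

The general term is C(10,j)·(5u)^j·(-3)^(10-j); the u^4 term has j = 4.
C(10,4) = 210.
Coefficient = C(10,4) · 5^4 · (-3)^6 = 210 · 625 · 729 = 95681250.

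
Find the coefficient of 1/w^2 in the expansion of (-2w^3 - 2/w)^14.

General term: C(14,j)·(-2w^3)^j·(-2/w)^(14-j), with w-exponent 3j − 1(14−j) = 4j − 14.
Set 4j − 14 = -2: j = 3.
C(14,3) = 364; (-2)^3 = -8; (-2)^11 = -2048.
Coefficient = 364 · (-8) · (-2048) = 5963776.

5963776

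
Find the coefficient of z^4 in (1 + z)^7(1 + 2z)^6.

3075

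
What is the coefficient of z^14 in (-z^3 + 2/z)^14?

General term: C(14,j)·(-z^3)^j·(2/z)^(14-j), with z-exponent 3j − 1(14−j) = 4j − 14.
Set 4j − 14 = 14: j = 7.
C(14,7) = 3432; (-1)^7 = -1; 2^7 = 128.
Coefficient = 3432 · (-1) · 128 = -439296.

-439296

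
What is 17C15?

136

C(17,15) = C(17,2) by symmetry.
C(17,2) = (17·16) / 2! = 272 / 2 = 136.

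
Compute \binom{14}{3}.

364

C(14,3) = (14·13·12) / 3! = 2184 / 6 = 364.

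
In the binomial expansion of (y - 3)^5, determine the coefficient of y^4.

The general term is C(5,j)·(y)^j·(-3)^(5-j); the y^4 term has j = 4.
C(5,4) = 5.
Coefficient = C(5,4) · (-3)^1 = 5 · (-3) = -15.

-15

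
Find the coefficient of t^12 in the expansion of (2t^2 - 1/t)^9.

4608

General term: C(9,j)·(2t^2)^j·(-1/t)^(9-j), with t-exponent 2j − 1(9−j) = 3j − 9.
Set 3j − 9 = 12: j = 7.
C(9,7) = 36; 2^7 = 128; (-1)^2 = 1.
Coefficient = 36 · 128 · 1 = 4608.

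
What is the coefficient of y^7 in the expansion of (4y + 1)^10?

1966080

The general term is C(10,j)·(4y)^j·(1)^(10-j); the y^7 term has j = 7.
C(10,7) = 120.
Coefficient = C(10,7) · 4^7 = 120 · 16384 = 1966080.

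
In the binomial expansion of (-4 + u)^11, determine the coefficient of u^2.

The general term is C(11,j)·(-4)^j·(u)^(11-j); the u^2 term has j = 9.
C(11,9) = 55.
Coefficient = C(11,9) · (-4)^9 = 55 · (-262144) = -14417920.

-14417920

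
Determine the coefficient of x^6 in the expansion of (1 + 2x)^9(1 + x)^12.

421116

Coefficient of x^6 = Σ_{j} C(9,j)·2^j·C(12,6-j)·1^(6-j) for j from 0 to 6.
= 924 + 14256 + 71280 + 147840 + 133056 + 48384 + 5376 = 421116.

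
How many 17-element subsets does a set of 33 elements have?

1166803110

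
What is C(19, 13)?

C(19,13) = C(19,6) by symmetry.
C(19,6) = (19·18·17·16·15·14) / 6! = 19535040 / 720 = 27132.

27132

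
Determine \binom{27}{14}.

20058300

C(27,14) = C(27,13) by symmetry.
C(27,13) = (27·26·25·24·23·22·21·20·19·18·17·16·15) / 13! = 124903451312640000 / 6227020800 = 20058300.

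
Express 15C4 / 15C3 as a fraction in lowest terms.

3

C(n,k+1)/C(n,k) = (n−k)/(k+1) = (15−3)/(3+1) = 12/4 = 3.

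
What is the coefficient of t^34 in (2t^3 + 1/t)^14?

General term: C(14,j)·(2t^3)^j·(1/t)^(14-j), with t-exponent 3j − 1(14−j) = 4j − 14.
Set 4j − 14 = 34: j = 12.
C(14,12) = 91; 2^12 = 4096; 1^2 = 1.
Coefficient = 91 · 4096 · 1 = 372736.

372736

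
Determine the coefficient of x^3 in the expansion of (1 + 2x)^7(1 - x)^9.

-56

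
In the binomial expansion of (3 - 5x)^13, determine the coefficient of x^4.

8795840625

The general term is C(13,j)·(3)^j·(-5x)^(13-j); the x^4 term has j = 9.
C(13,9) = 715.
Coefficient = C(13,9) · 3^9 · (-5)^4 = 715 · 19683 · 625 = 8795840625.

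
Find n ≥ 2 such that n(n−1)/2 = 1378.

53

n(n−1)/2 = 1378 ⇒ n(n−1) = 2756. Since 53·52 = 2756, n = 53.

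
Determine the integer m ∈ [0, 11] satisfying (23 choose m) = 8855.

C(23,m) increases on 0 ≤ m ≤ 11. C(23,3) = 1771 and C(23,4) = 8855, so m = 4.

4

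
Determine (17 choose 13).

C(17,13) = C(17,4) by symmetry.
C(17,4) = (17·16·15·14) / 4! = 57120 / 24 = 2380.

2380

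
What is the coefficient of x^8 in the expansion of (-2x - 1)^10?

11520

The general term is C(10,j)·(-2x)^j·(-1)^(10-j); the x^8 term has j = 8.
C(10,8) = 45.
Coefficient = C(10,8) · (-2)^8 = 45 · 256 = 11520.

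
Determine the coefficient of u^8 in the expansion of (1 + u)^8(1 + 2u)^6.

40081

Coefficient of u^8 = Σ_{j} C(8,j)·1^j·C(6,8-j)·2^(8-j) for j from 2 to 8.
= 1792 + 10752 + 16800 + 8960 + 1680 + 96 + 1 = 40081.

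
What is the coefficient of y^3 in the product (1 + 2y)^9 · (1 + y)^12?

Coefficient of y^3 = Σ_{j} C(9,j)·2^j·C(12,3-j)·1^(3-j) for j from 0 to 3.
= 220 + 1188 + 1728 + 672 = 3808.

3808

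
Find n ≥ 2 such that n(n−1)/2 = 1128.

n(n−1)/2 = 1128 ⇒ n(n−1) = 2256. Since 48·47 = 2256, n = 48.

48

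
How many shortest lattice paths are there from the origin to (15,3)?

816

Each path is a sequence of 18 steps with 15 rights: C(18,15) = 816.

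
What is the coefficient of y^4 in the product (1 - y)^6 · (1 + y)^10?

-20

Coefficient of y^4 = Σ_{j} C(6,j)·(-1)^j·C(10,4-j)·1^(4-j) for j from 0 to 4.
= 210 + (-720) + 675 + (-200) + 15 = -20.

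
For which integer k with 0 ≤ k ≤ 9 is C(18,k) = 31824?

7

C(18,k) increases on 0 ≤ k ≤ 9. C(18,6) = 18564 and C(18,7) = 31824, so k = 7.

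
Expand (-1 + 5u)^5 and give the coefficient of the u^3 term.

1250

The general term is C(5,j)·(-1)^j·(5u)^(5-j); the u^3 term has j = 2.
C(5,2) = 10.
Coefficient = C(5,2) · 5^3 = 10 · 125 = 1250.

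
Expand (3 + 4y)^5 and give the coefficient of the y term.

1620

The general term is C(5,j)·(3)^j·(4y)^(5-j); the y^1 term has j = 4.
C(5,4) = 5.
Coefficient = C(5,4) · 3^4 · 4^1 = 5 · 81 · 4 = 1620.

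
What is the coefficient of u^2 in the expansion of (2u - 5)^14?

The general term is C(14,j)·(2u)^j·(-5)^(14-j); the u^2 term has j = 2.
C(14,2) = 91.
Coefficient = C(14,2) · 2^2 · (-5)^12 = 91 · 4 · 244140625 = 88867187500.

88867187500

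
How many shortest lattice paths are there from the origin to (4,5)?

Each path is a sequence of 9 steps with 4 rights: C(9,4) = 126.

126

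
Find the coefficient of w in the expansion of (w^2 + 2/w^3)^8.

448

General term: C(8,j)·(w^2)^j·(2/w^3)^(8-j), with w-exponent 2j − 3(8−j) = 5j − 24.
Set 5j − 24 = 1: j = 5.
C(8,5) = 56; 1^5 = 1; 2^3 = 8.
Coefficient = 56 · 1 · 8 = 448.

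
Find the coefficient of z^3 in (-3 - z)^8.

The general term is C(8,j)·(-3)^j·(-z)^(8-j); the z^3 term has j = 5.
C(8,5) = 56.
Coefficient = C(8,5) · (-3)^5 · (-1)^3 = 56 · (-243) · (-1) = 13608.

13608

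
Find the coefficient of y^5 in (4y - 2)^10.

The general term is C(10,j)·(4y)^j·(-2)^(10-j); the y^5 term has j = 5.
C(10,5) = 252.
Coefficient = C(10,5) · 4^5 · (-2)^5 = 252 · 1024 · (-32) = -8257536.

-8257536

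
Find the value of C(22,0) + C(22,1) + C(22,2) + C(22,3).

1 + 22 + 231 + 1540 = 1794.

1794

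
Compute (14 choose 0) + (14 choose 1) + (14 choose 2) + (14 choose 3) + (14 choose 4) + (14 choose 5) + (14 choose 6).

6476

1 + 14 + 91 + 364 + 1001 + 2002 + 3003 = 6476.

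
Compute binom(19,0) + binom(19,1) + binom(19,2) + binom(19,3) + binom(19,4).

5036

1 + 19 + 171 + 969 + 3876 = 5036.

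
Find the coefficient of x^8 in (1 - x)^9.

The general term is C(9,j)·(1)^j·(-x)^(9-j); the x^8 term has j = 1.
C(9,1) = 9.
Coefficient = C(9,1) = 9.

9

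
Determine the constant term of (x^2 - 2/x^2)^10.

-8064

General term: C(10,j)·(x^2)^j·(-2/x^2)^(10-j), with x-exponent 2j − 2(10−j) = 4j − 20.
Set 4j − 20 = 0: j = 5.
C(10,5) = 252; 1^5 = 1; (-2)^5 = -32.
Coefficient = 252 · 1 · (-32) = -8064.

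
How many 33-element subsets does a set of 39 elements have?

3262623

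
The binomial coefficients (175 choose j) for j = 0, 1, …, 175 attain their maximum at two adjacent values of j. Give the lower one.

87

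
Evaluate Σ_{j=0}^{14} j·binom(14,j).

114688

Differentiating (1+x)^14 and setting x=1: Σ j·C(14,j) = 14·2^13 = 114688.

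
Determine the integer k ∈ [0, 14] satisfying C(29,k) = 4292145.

C(29,k) increases on 0 ≤ k ≤ 14. C(29,7) = 1560780 and C(29,8) = 4292145, so k = 8.

8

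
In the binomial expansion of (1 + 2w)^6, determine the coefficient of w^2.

60

The general term is C(6,j)·(1)^j·(2w)^(6-j); the w^2 term has j = 4.
C(6,4) = 15.
Coefficient = C(6,4) · 2^2 = 15 · 4 = 60.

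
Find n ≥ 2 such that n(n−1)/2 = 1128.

n(n−1)/2 = 1128 ⇒ n(n−1) = 2256. Since 48·47 = 2256, n = 48.

48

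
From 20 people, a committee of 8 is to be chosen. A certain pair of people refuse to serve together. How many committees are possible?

107406

All 8-subsets: C(20,8) = 125970. Those containing both fixed elements: C(18,6) = 18564.
125970 − 18564 = 107406.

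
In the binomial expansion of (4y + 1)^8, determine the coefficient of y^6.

The general term is C(8,j)·(4y)^j·(1)^(8-j); the y^6 term has j = 6.
C(8,6) = 28.
Coefficient = C(8,6) · 4^6 = 28 · 4096 = 114688.

114688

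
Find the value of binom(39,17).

C(39,17) = (39·38·37·36·35·34·33·32·31·30·29·28·27·26·25·24·23) / 17! = 18147570172421919989760000 / 355687428096000 = 51021117810.

51021117810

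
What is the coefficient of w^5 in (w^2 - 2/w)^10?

-8064

General term: C(10,j)·(w^2)^j·(-2/w)^(10-j), with w-exponent 2j − 1(10−j) = 3j − 10.
Set 3j − 10 = 5: j = 5.
C(10,5) = 252; 1^5 = 1; (-2)^5 = -32.
Coefficient = 252 · 1 · (-32) = -8064.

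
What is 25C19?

177100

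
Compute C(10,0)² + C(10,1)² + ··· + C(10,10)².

By Vandermonde's identity, Σ C(10,k)² = C(20,10) = 184756.

184756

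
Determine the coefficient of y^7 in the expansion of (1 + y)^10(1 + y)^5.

(1 + y)^10(1 + y)^5 = (1 + y)^15, so the coefficient of y^7 is C(15,7)·1^7 = 6435·1 = 6435.

6435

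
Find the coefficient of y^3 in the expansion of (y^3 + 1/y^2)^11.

462

General term: C(11,j)·(y^3)^j·(1/y^2)^(11-j), with y-exponent 3j − 2(11−j) = 5j − 22.
Set 5j − 22 = 3: j = 5.
C(11,5) = 462; 1^5 = 1; 1^6 = 1.
Coefficient = 462 · 1 · 1 = 462.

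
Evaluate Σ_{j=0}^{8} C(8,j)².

12870

Σ C(8,j)² is the coefficient of x^8 in (1+x)^8(1+x)^8 = (1+x)^16, i.e. C(16,8) = 12870.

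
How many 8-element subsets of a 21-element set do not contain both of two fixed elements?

176358

All 8-subsets: C(21,8) = 203490. Those containing both fixed elements: C(19,6) = 27132.
203490 − 27132 = 176358.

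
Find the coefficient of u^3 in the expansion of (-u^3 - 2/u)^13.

-366080

General term: C(13,j)·(-u^3)^j·(-2/u)^(13-j), with u-exponent 3j − 1(13−j) = 4j − 13.
Set 4j − 13 = 3: j = 4.
C(13,4) = 715; (-1)^4 = 1; (-2)^9 = -512.
Coefficient = 715 · 1 · (-512) = -366080.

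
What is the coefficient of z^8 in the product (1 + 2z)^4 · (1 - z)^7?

48

Coefficient of z^8 = Σ_{j} C(4,j)·2^j·C(7,8-j)·(-1)^(8-j) for j from 1 to 4.
= (-8) + 168 + (-672) + 560 = 48.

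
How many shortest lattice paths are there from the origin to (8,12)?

Each path is a sequence of 20 steps with 8 rights: C(20,8) = 125970.

125970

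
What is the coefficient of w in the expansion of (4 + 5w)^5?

6400

The general term is C(5,j)·(4)^j·(5w)^(5-j); the w^1 term has j = 4.
C(5,4) = 5.
Coefficient = C(5,4) · 4^4 · 5^1 = 5 · 256 · 5 = 6400.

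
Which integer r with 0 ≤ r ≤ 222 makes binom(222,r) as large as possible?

111

C(222,r) is maximized at r = 222/2 = 111.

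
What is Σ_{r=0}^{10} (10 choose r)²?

By Vandermonde's identity, Σ C(10,r)² = C(20,10) = 184756.

184756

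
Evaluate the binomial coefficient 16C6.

8008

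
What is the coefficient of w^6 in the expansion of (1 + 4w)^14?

The general term is C(14,j)·(1)^j·(4w)^(14-j); the w^6 term has j = 8.
C(14,8) = 3003.
Coefficient = C(14,8) · 4^6 = 3003 · 4096 = 12300288.

12300288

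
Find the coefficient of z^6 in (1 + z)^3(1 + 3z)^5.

2214

Coefficient of z^6 = Σ_{j} C(3,j)·1^j·C(5,6-j)·3^(6-j) for j from 1 to 3.
= 729 + 1215 + 270 = 2214.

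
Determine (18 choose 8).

43758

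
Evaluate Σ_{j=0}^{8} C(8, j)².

12870

Σ C(8,j)² is the coefficient of x^8 in (1+x)^8(1+x)^8 = (1+x)^16, i.e. C(16,8) = 12870.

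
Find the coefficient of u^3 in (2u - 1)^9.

672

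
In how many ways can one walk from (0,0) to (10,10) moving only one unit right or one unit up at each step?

Each path is a sequence of 20 steps with 10 rights: C(20,10) = 184756.

184756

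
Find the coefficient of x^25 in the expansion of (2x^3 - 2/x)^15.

General term: C(15,j)·(2x^3)^j·(-2/x)^(15-j), with x-exponent 3j − 1(15−j) = 4j − 15.
Set 4j − 15 = 25: j = 10.
C(15,10) = 3003; 2^10 = 1024; (-2)^5 = -32.
Coefficient = 3003 · 1024 · (-32) = -98402304.

-98402304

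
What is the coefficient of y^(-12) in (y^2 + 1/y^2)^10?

45

General term: C(10,j)·(y^2)^j·(1/y^2)^(10-j), with y-exponent 2j − 2(10−j) = 4j − 20.
Set 4j − 20 = -12: j = 2.
C(10,2) = 45; 1^2 = 1; 1^8 = 1.
Coefficient = 45 · 1 · 1 = 45.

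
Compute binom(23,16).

245157

C(23,16) = C(23,7) by symmetry.
C(23,7) = (23·22·21·20·19·18·17) / 7! = 1235591280 / 5040 = 245157.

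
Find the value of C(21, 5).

20349

C(21,5) = (21·20·19·18·17) / 5! = 2441880 / 120 = 20349.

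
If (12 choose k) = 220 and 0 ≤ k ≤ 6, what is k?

3

C(12,k) increases on 0 ≤ k ≤ 6. C(12,2) = 66 and C(12,3) = 220, so k = 3.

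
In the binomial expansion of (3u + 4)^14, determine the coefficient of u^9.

The general term is C(14,j)·(3u)^j·(4)^(14-j); the u^9 term has j = 9.
C(14,9) = 2002.
Coefficient = C(14,9) · 3^9 · 4^5 = 2002 · 19683 · 1024 = 40351094784.

40351094784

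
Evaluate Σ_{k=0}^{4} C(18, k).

4048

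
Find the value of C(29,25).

23751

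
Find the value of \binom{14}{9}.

2002

C(14,9) = C(14,5) by symmetry.
C(14,5) = (14·13·12·11·10) / 5! = 240240 / 120 = 2002.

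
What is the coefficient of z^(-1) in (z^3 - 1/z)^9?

-36

General term: C(9,j)·(z^3)^j·(-1/z)^(9-j), with z-exponent 3j − 1(9−j) = 4j − 9.
Set 4j − 9 = -1: j = 2.
C(9,2) = 36; 1^2 = 1; (-1)^7 = -1.
Coefficient = 36 · 1 · (-1) = -36.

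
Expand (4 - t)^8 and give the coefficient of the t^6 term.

The general term is C(8,j)·(4)^j·(-t)^(8-j); the t^6 term has j = 2.
C(8,2) = 28.
Coefficient = C(8,2) · 4^2 = 28 · 16 = 448.

448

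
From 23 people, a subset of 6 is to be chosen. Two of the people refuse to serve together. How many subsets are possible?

94962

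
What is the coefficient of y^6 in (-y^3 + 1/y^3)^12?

General term: C(12,j)·(-y^3)^j·(1/y^3)^(12-j), with y-exponent 3j − 3(12−j) = 6j − 36.
Set 6j − 36 = 6: j = 7.
C(12,7) = 792; (-1)^7 = -1; 1^5 = 1.
Coefficient = 792 · (-1) · 1 = -792.

-792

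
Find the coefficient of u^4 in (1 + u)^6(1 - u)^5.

Coefficient of u^4 = Σ_{j} C(6,j)·1^j·C(5,4-j)·(-1)^(4-j) for j from 0 to 4.
= 5 + (-60) + 150 + (-100) + 15 = 10.

10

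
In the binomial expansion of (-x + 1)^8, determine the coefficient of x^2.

The general term is C(8,j)·(-x)^j·(1)^(8-j); the x^2 term has j = 2.
C(8,2) = 28.
Coefficient = C(8,2) = 28.

28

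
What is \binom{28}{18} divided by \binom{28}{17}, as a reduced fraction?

C(n,k+1)/C(n,k) = (n−k)/(k+1) = (28−17)/(17+1) = 11/18.

11/18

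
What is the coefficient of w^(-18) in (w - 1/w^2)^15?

General term: C(15,j)·(w)^j·(-1/w^2)^(15-j), with w-exponent 1j − 2(15−j) = 3j − 30.
Set 3j − 30 = -18: j = 4.
C(15,4) = 1365; 1^4 = 1; (-1)^11 = -1.
Coefficient = 1365 · 1 · (-1) = -1365.

-1365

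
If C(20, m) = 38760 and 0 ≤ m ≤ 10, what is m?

6

C(20,m) increases on 0 ≤ m ≤ 10. C(20,5) = 15504 and C(20,6) = 38760, so m = 6.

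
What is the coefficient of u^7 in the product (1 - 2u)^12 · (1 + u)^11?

-7590

Coefficient of u^7 = Σ_{j} C(12,j)·(-2)^j·C(11,7-j)·1^(7-j) for j from 0 to 7.
= 330 + (-11088) + 121968 + (-580800) + 1306800 + (-1393920) + 650496 + (-101376) = -7590.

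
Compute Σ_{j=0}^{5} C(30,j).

174437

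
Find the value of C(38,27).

1203322288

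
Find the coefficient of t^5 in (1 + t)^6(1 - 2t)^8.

214

Coefficient of t^5 = Σ_{j} C(6,j)·1^j·C(8,5-j)·(-2)^(5-j) for j from 0 to 5.
= (-1792) + 6720 + (-6720) + 2240 + (-240) + 6 = 214.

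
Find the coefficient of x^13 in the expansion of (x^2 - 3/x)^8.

General term: C(8,j)·(x^2)^j·(-3/x)^(8-j), with x-exponent 2j − 1(8−j) = 3j − 8.
Set 3j − 8 = 13: j = 7.
C(8,7) = 8; 1^7 = 1; (-3)^1 = -3.
Coefficient = 8 · 1 · (-3) = -24.

-24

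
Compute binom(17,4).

2380

C(17,4) = (17·16·15·14) / 4! = 57120 / 24 = 2380.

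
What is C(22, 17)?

C(22,17) = C(22,5) by symmetry.
C(22,5) = (22·21·20·19·18) / 5! = 3160080 / 120 = 26334.

26334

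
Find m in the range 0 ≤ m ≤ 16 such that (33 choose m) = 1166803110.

C(33,m) increases on 0 ≤ m ≤ 16. C(33,15) = 1037158320 and C(33,16) = 1166803110, so m = 16.

16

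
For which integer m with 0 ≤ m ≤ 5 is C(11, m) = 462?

C(11,m) increases on 0 ≤ m ≤ 5. C(11,4) = 330 and C(11,5) = 462, so m = 5.

5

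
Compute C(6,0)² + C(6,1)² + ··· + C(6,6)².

924

By Vandermonde's identity, Σ C(6,i)² = C(12,6) = 924.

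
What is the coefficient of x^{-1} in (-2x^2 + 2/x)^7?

General term: C(7,j)·(-2x^2)^j·(2/x)^(7-j), with x-exponent 2j − 1(7−j) = 3j − 7.
Set 3j − 7 = -1: j = 2.
C(7,2) = 21; (-2)^2 = 4; 2^5 = 32.
Coefficient = 21 · 4 · 32 = 2688.

2688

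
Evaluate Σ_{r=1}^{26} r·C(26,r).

872415232

Differentiating (1+x)^26 and setting x=1: Σ r·C(26,r) = 26·2^25 = 872415232.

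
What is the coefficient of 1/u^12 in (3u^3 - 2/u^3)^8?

16128

General term: C(8,j)·(3u^3)^j·(-2/u^3)^(8-j), with u-exponent 3j − 3(8−j) = 6j − 24.
Set 6j − 24 = -12: j = 2.
C(8,2) = 28; 3^2 = 9; (-2)^6 = 64.
Coefficient = 28 · 9 · 64 = 16128.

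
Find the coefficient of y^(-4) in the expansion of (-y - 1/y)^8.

General term: C(8,j)·(-y)^j·(-1/y)^(8-j), with y-exponent 1j − 1(8−j) = 2j − 8.
Set 2j − 8 = -4: j = 2.
C(8,2) = 28; (-1)^2 = 1; (-1)^6 = 1.
Coefficient = 28 · 1 · 1 = 28.

28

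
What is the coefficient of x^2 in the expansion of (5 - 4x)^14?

355468750000

The general term is C(14,j)·(5)^j·(-4x)^(14-j); the x^2 term has j = 12.
C(14,12) = 91.
Coefficient = C(14,12) · 5^12 · (-4)^2 = 91 · 244140625 · 16 = 355468750000.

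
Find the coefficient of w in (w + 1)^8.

8

The general term is C(8,j)·(w)^j·(1)^(8-j); the w^1 term has j = 1.
C(8,1) = 8.
Coefficient = C(8,1) = 8.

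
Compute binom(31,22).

20160075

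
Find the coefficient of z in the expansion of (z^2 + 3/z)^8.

General term: C(8,j)·(z^2)^j·(3/z)^(8-j), with z-exponent 2j − 1(8−j) = 3j − 8.
Set 3j − 8 = 1: j = 3.
C(8,3) = 56; 1^3 = 1; 3^5 = 243.
Coefficient = 56 · 1 · 243 = 13608.

13608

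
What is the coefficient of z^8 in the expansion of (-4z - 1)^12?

32440320

The general term is C(12,j)·(-4z)^j·(-1)^(12-j); the z^8 term has j = 8.
C(12,8) = 495.
Coefficient = C(12,8) · (-4)^8 = 495 · 65536 = 32440320.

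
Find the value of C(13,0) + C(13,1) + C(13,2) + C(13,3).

378

1 + 13 + 78 + 286 = 378.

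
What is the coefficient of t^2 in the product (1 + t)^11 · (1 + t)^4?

Coefficient of t^2 = Σ_{j} C(11,j)·C(4,2-j) for j from 0 to 2.
= 6 + 44 + 55 = 105.

105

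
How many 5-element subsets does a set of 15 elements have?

C(15,5) = (15·14·13·12·11) / 5! = 360360 / 120 = 3003.

3003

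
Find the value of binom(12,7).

792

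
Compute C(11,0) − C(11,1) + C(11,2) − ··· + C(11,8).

The partial alternating sum Σ_{k=0}^{8} (−1)^k C(11,k) = (−1)^8 C(10,8) = 45.

45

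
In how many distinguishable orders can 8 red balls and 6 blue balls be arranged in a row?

3003

Choose positions for the red balls: C(14,8) = 3003.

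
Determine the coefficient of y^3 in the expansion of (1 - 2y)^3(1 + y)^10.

Coefficient of y^3 = Σ_{j} C(3,j)·(-2)^j·C(10,3-j)·1^(3-j) for j from 0 to 3.
= 120 + (-270) + 120 + (-8) = -38.

-38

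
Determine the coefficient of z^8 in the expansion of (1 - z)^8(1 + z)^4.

Coefficient of z^8 = Σ_{j} C(8,j)·(-1)^j·C(4,8-j)·1^(8-j) for j from 4 to 8.
= 70 + (-224) + 168 + (-32) + 1 = -17.

-17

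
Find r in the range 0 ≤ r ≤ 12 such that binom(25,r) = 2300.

C(25,r) increases on 0 ≤ r ≤ 12. C(25,2) = 300 and C(25,3) = 2300, so r = 3.

3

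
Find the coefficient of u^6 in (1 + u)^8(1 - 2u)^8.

700

Coefficient of u^6 = Σ_{j} C(8,j)·1^j·C(8,6-j)·(-2)^(6-j) for j from 0 to 6.
= 1792 + (-14336) + 31360 + (-25088) + 7840 + (-896) + 28 = 700.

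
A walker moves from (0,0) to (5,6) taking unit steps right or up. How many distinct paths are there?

Each path is a sequence of 11 steps with 5 rights: C(11,5) = 462.

462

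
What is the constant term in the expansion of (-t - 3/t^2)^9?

-2268

General term: C(9,j)·(-t)^j·(-3/t^2)^(9-j), with t-exponent 1j − 2(9−j) = 3j − 18.
Set 3j − 18 = 0: j = 6.
C(9,6) = 84; (-1)^6 = 1; (-3)^3 = -27.
Coefficient = 84 · 1 · (-27) = -2268.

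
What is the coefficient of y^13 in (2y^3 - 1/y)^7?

672

General term: C(7,j)·(2y^3)^j·(-1/y)^(7-j), with y-exponent 3j − 1(7−j) = 4j − 7.
Set 4j − 7 = 13: j = 5.
C(7,5) = 21; 2^5 = 32; (-1)^2 = 1.
Coefficient = 21 · 32 · 1 = 672.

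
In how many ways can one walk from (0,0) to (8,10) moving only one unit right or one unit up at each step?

43758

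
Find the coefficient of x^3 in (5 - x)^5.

-250

The general term is C(5,j)·(5)^j·(-x)^(5-j); the x^3 term has j = 2.
C(5,2) = 10.
Coefficient = C(5,2) · 5^2 · (-1)^3 = 10 · 25 · (-1) = -250.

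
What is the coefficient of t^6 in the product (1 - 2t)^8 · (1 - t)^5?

Coefficient of t^6 = Σ_{j} C(8,j)·(-2)^j·C(5,6-j)·(-1)^(6-j) for j from 1 to 6.
= 16 + 560 + 4480 + 11200 + 8960 + 1792 = 27008.

27008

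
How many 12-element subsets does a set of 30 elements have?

C(30,12) = (30·29·28·27·26·25·24·23·22·21·20·19) / 12! = 41430393164160000 / 479001600 = 86493225.

86493225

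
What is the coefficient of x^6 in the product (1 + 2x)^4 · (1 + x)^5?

608

Coefficient of x^6 = Σ_{j} C(4,j)·2^j·C(5,6-j)·1^(6-j) for j from 1 to 4.
= 8 + 120 + 320 + 160 = 608.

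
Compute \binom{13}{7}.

1716

C(13,7) = C(13,6) by symmetry.
C(13,6) = (13·12·11·10·9·8) / 6! = 1235520 / 720 = 1716.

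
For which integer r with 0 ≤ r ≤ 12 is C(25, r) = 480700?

7

C(25,r) increases on 0 ≤ r ≤ 12. C(25,6) = 177100 and C(25,7) = 480700, so r = 7.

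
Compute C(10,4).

210

C(10,4) = (10·9·8·7) / 4! = 5040 / 24 = 210.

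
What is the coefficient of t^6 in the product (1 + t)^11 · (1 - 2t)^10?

1758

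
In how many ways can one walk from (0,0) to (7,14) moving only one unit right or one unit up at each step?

Each path is a sequence of 21 steps with 7 rights: C(21,7) = 116280.

116280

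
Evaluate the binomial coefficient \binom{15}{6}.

5005

C(15,6) = (15·14·13·12·11·10) / 6! = 3603600 / 720 = 5005.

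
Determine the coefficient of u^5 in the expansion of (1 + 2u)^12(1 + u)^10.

220716

Coefficient of u^5 = Σ_{j} C(12,j)·2^j·C(10,5-j)·1^(5-j) for j from 0 to 5.
= 252 + 5040 + 31680 + 79200 + 79200 + 25344 = 220716.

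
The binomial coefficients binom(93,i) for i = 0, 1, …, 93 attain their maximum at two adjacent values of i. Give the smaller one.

46

For odd n = 93, C(93,i) peaks at i = (n−1)/2 and (n+1)/2; the smaller is 46.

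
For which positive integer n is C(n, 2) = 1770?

n(n−1)/2 = 1770 ⇒ n(n−1) = 3540. Since 60·59 = 3540, n = 60.

60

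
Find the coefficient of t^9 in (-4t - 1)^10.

2621440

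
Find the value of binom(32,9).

28048800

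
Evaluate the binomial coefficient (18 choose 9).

48620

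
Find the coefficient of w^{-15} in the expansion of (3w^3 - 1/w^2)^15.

12285

General term: C(15,j)·(3w^3)^j·(-1/w^2)^(15-j), with w-exponent 3j − 2(15−j) = 5j − 30.
Set 5j − 30 = -15: j = 3.
C(15,3) = 455; 3^3 = 27; (-1)^12 = 1.
Coefficient = 455 · 27 · 1 = 12285.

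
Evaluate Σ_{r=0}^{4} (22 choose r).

1 + 22 + 231 + 1540 + 7315 = 9109.

9109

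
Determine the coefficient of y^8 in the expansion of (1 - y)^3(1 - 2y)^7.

Coefficient of y^8 = Σ_{j} C(3,j)·(-1)^j·C(7,8-j)·(-2)^(8-j) for j from 1 to 3.
= 384 + 1344 + 672 = 2400.

2400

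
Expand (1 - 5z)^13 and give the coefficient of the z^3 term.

-35750

The general term is C(13,j)·(1)^j·(-5z)^(13-j); the z^3 term has j = 10.
C(13,10) = 286.
Coefficient = C(13,10) · (-5)^3 = 286 · (-125) = -35750.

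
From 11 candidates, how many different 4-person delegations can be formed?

This is C(11,4) = 330.

330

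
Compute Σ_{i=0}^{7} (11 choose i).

1816

1 + 11 + 55 + 165 + 330 + 462 + 462 + 330 = 1816.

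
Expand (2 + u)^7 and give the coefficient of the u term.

The general term is C(7,j)·(2)^j·(u)^(7-j); the u^1 term has j = 6.
C(7,6) = 7.
Coefficient = C(7,6) · 2^6 = 7 · 64 = 448.

448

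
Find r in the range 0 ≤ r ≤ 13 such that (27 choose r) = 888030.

7

C(27,r) increases on 0 ≤ r ≤ 13. C(27,6) = 296010 and C(27,7) = 888030, so r = 7.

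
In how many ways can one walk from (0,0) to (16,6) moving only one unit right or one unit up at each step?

74613

Each path is a sequence of 22 steps with 16 rights: C(22,16) = 74613.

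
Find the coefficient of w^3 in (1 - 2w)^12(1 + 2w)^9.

Coefficient of w^3 = Σ_{j} C(12,j)·(-2)^j·C(9,3-j)·2^(3-j) for j from 0 to 3.
= 672 + (-3456) + 4752 + (-1760) = 208.

208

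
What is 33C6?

1107568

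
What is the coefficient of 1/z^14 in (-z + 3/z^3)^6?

General term: C(6,j)·(-z)^j·(3/z^3)^(6-j), with z-exponent 1j − 3(6−j) = 4j − 18.
Set 4j − 18 = -14: j = 1.
C(6,1) = 6; (-1)^1 = -1; 3^5 = 243.
Coefficient = 6 · (-1) · 243 = -1458.

-1458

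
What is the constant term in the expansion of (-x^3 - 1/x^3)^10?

General term: C(10,j)·(-x^3)^j·(-1/x^3)^(10-j), with x-exponent 3j − 3(10−j) = 6j − 30.
Set 6j − 30 = 0: j = 5.
C(10,5) = 252; (-1)^5 = -1; (-1)^5 = -1.
Coefficient = 252 · (-1) · (-1) = 252.

252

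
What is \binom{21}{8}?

203490

C(21,8) = (21·20·19·18·17·16·15·14) / 8! = 8204716800 / 40320 = 203490.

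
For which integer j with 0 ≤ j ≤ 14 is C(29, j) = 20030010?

C(29,j) increases on 0 ≤ j ≤ 14. C(29,9) = 10015005 and C(29,10) = 20030010, so j = 10.

10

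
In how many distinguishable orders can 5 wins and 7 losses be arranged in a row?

Choose positions for the wins: C(12,5) = 792.

792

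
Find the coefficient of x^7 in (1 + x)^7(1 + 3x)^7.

281488

Coefficient of x^7 = Σ_{j} C(7,j)·1^j·C(7,7-j)·3^(7-j) for j from 0 to 7.
= 2187 + 35721 + 107163 + 99225 + 33075 + 3969 + 147 + 1 = 281488.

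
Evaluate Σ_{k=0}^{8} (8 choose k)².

12870

By Vandermonde's identity, Σ C(8,k)² = C(16,8) = 12870.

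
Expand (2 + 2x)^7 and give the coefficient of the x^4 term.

The general term is C(7,j)·(2)^j·(2x)^(7-j); the x^4 term has j = 3.
C(7,3) = 35.
Coefficient = C(7,3) · 2^3 · 2^4 = 35 · 8 · 16 = 4480.

4480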